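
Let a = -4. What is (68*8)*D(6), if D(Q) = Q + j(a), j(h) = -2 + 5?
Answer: 4896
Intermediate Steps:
j(h) = 3
D(Q) = 3 + Q (D(Q) = Q + 3 = 3 + Q)
(68*8)*D(6) = (68*8)*(3 + 6) = 544*9 = 4896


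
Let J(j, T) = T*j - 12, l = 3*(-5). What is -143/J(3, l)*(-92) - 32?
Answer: -14980/57 ≈ -262.81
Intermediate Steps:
l = -15
J(j, T) = -12 + T*j
-143/J(3, l)*(-92) - 32 = -143/(-12 - 15*3)*(-92) - 32 = -143/(-12 - 45)*(-92) - 32 = -143/(-57)*(-92) - 32 = -143*(-1/57)*(-92) - 32 = (143/57)*(-92) - 32 = -13156/57 - 32 = -14980/57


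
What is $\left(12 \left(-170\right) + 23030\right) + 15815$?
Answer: $36805$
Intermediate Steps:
$\left(12 \left(-170\right) + 23030\right) + 15815 = \left(-2040 + 23030\right) + 15815 = 20990 + 15815 = 36805$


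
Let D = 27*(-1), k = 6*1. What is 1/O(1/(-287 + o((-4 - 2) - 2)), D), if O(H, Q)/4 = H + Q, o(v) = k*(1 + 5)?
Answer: -251/27112 ≈ -0.0092579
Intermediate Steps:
k = 6
o(v) = 36 (o(v) = 6*(1 + 5) = 6*6 = 36)
D = -27
O(H, Q) = 4*H + 4*Q (O(H, Q) = 4*(H + Q) = 4*H + 4*Q)
1/O(1/(-287 + o((-4 - 2) - 2)), D) = 1/(4/(-287 + 36) + 4*(-27)) = 1/(4/(-251) - 108) = 1/(4*(-1/251) - 108) = 1/(-4/251 - 108) = 1/(-27112/251) = -251/27112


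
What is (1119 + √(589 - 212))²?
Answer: (1119 + √377)² ≈ 1.2960e+6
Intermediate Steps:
(1119 + √(589 - 212))² = (1119 + √377)²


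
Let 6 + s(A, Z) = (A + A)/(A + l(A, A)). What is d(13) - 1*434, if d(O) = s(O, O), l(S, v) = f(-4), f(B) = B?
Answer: -3934/9 ≈ -437.11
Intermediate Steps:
l(S, v) = -4
s(A, Z) = -6 + 2*A/(-4 + A) (s(A, Z) = -6 + (A + A)/(A - 4) = -6 + (2*A)/(-4 + A) = -6 + 2*A/(-4 + A))
d(O) = 4*(6 - O)/(-4 + O)
d(13) - 1*434 = 4*(6 - 1*13)/(-4 + 13) - 1*434 = 4*(6 - 13)/9 - 434 = 4*(1/9)*(-7) - 434 = -28/9 - 434 = -3934/9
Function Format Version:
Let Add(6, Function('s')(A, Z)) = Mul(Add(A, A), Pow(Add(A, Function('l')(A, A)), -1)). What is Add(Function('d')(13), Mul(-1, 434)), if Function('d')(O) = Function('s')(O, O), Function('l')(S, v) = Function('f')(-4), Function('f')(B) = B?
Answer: Rational(-3934, 9) ≈ -437.11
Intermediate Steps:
Function('l')(S, v) = -4
Function('s')(A, Z) = Add(-6, Mul(2, A, Pow(Add(-4, A), -1))) (Function('s')(A, Z) = Add(-6, Mul(Add(A, A), Pow(Add(A, -4), -1))) = Add(-6, Mul(Mul(2, A), Pow(Add(-4, A), -1))) = Add(-6, Mul(2, A, Pow(Add(-4, A), -1))))
Function('d')(O) = Mul(4, Pow(Add(-4, O), -1), Add(6, Mul(-1, O)))
Add(Function('d')(13), Mul(-1, 434)) = Add(Mul(4, Pow(Add(-4, 13), -1), Add(6, Mul(-1, 13))), Mul(-1, 434)) = Add(Mul(4, Pow(9, -1), Add(6, -13)), -434) = Add(Mul(4, Rational(1, 9), -7), -434) = Add(Rational(-28, 9), -434) = Rational(-3934, 9)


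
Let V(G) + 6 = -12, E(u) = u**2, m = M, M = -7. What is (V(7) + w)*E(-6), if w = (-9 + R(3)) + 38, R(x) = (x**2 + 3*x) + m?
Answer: 792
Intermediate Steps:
m = -7
V(G) = -18 (V(G) = -6 - 12 = -18)
R(x) = -7 + x**2 + 3*x (R(x) = (x**2 + 3*x) - 7 = -7 + x**2 + 3*x)
w = 40 (w = (-9 + (-7 + 3**2 + 3*3)) + 38 = (-9 + (-7 + 9 + 9)) + 38 = (-9 + 11) + 38 = 2 + 38 = 40)
(V(7) + w)*E(-6) = (-18 + 40)*(-6)**2 = 22*36 = 792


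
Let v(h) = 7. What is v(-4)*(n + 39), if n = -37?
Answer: 14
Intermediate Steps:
v(-4)*(n + 39) = 7*(-37 + 39) = 7*2 = 14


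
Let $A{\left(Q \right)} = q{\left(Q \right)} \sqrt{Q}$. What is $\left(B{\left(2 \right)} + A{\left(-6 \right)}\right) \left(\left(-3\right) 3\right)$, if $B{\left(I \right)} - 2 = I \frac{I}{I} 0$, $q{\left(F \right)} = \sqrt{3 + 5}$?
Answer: $-18 - 36 i \sqrt{3} \approx -18.0 - 62.354 i$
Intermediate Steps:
$q{\left(F \right)} = 2 \sqrt{2}$ ($q{\left(F \right)} = \sqrt{8} = 2 \sqrt{2}$)
$B{\left(I \right)} = 2$ ($B{\left(I \right)} = 2 + I \frac{I}{I} 0 = 2 + I 1 \cdot 0 = 2 + I 0 = 2 + 0 = 2$)
$A{\left(Q \right)} = 2 \sqrt{2} \sqrt{Q}$
$\left(B{\left(2 \right)} + A{\left(-6 \right)}\right) \left(\left(-3\right) 3\right) = \left(2 + 2 \sqrt{2} \sqrt{-6}\right) \left(\left(-3\right) 3\right) = \left(2 + 2 \sqrt{2} i \sqrt{6}\right) \left(-9\right) = \left(2 + 4 i \sqrt{3}\right) \left(-9\right) = -18 - 36 i \sqrt{3}$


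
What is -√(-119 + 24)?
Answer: -I*√95 ≈ -9.7468*I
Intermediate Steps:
-√(-119 + 24) = -√(-95) = -I*√95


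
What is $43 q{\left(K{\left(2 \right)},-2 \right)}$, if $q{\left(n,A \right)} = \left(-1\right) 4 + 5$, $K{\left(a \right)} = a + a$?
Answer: $43$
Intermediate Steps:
$K{\left(a \right)} = 2 a$
$q{\left(n,A \right)} = 1$ ($q{\left(n,A \right)} = -4 + 5 = 1$)
$43 q{\left(K{\left(2 \right)},-2 \right)} = 43 \cdot 1 = 43$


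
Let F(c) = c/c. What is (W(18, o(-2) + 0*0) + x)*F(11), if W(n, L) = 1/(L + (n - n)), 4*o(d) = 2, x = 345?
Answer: 347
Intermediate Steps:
F(c) = 1
o(d) = ½ (o(d) = (¼)*2 = ½)
W(n, L) = 1/L (W(n, L) = 1/(L + 0) = 1/L)
(W(18, o(-2) + 0*0) + x)*F(11) = (1/(½ + 0*0) + 345)*1 = (1/(½ + 0) + 345)*1 = (1/(½) + 345)*1 = (2 + 345)*1 = 347*1 = 347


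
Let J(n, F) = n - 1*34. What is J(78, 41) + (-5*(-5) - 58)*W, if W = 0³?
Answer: 44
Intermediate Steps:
W = 0
J(n, F) = -34 + n (J(n, F) = n - 34 = -34 + n)
J(78, 41) + (-5*(-5) - 58)*W = (-34 + 78) + (-5*(-5) - 58)*0 = 44 + (25 - 58)*0 = 44 - 33*0 = 44 + 0 = 44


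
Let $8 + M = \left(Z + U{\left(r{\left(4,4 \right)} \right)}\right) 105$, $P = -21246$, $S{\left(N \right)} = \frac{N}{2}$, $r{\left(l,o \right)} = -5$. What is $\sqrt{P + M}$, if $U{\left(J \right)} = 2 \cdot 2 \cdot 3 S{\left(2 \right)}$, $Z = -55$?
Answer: $i \sqrt{25769} \approx 160.53 i$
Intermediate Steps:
$S{\left(N \right)} = \frac{N}{2}$ ($S{\left(N \right)} = N \frac{1}{2} = \frac{N}{2}$)
$U{\left(J \right)} = 12$ ($U{\left(J \right)} = 2 \cdot 2 \cdot 3 \cdot \frac{1}{2} \cdot 2 = 2 \cdot 6 \cdot 1 = 12 \cdot 1 = 12$)
$M = -4523$ ($M = -8 + \left(-55 + 12\right) 105 = -8 - 4515 = -4523$)
$\sqrt{P + M} = \sqrt{-21246 - 4523} = \sqrt{-25769} = i \sqrt{25769}$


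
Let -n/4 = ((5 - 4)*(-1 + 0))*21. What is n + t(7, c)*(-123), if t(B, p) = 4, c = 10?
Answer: -408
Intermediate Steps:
n = 84 (n = -4*(5 - 4)*(-1 + 0)*21 = -4*1*(-1)*21 = -(-4)*21 = -4*(-21) = 84)
n + t(7, c)*(-123) = 84 + 4*(-123) = 84 - 492 = -408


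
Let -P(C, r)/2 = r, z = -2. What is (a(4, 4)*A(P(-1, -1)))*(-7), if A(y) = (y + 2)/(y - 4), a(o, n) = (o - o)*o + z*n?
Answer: -112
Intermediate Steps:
a(o, n) = -2*n (a(o, n) = (o - o)*o - 2*n = 0*o - 2*n = 0 - 2*n = -2*n)
P(C, r) = -2*r
A(y) = (2 + y)/(-4 + y)
(a(4, 4)*A(P(-1, -1)))*(-7) = ((-2*4)*((2 - 2*(-1))/(-4 - 2*(-1))))*(-7) = -8*(2 + 2)/(-4 + 2)*(-7) = -8*4/(-2)*(-7) = -(-4)*4*(-7) = -8*(-2)*(-7) = 16*(-7) = -112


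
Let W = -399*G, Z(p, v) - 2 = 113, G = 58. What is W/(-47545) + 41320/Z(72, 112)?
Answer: 393444146/1093535 ≈ 359.79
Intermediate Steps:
Z(p, v) = 115 (Z(p, v) = 2 + 113 = 115)
W = -23142 (W = -399*58 = -23142)
W/(-47545) + 41320/Z(72, 112) = -23142/(-47545) + 41320/115 = -23142*(-1/47545) + 41320*(1/115) = 23142/47545 + 8264/23 = 393444146/1093535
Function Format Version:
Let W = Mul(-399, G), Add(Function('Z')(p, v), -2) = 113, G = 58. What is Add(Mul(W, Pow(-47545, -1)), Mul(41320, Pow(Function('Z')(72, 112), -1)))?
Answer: Rational(393444146, 1093535) ≈ 359.79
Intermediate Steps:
Function('Z')(p, v) = 115 (Function('Z')(p, v) = Add(2, 113) = 115)
W = -23142 (W = Mul(-399, 58) = -23142)
Add(Mul(W, Pow(-47545, -1)), Mul(41320, Pow(Function('Z')(72, 112), -1))) = Add(Mul(-23142, Pow(-47545, -1)), Mul(41320, Pow(115, -1))) = Add(Mul(-23142, Rational(-1, 47545)), Mul(41320, Rational(1, 115))) = Add(Rational(23142, 47545), Rational(8264, 23)) = Rational(393444146, 1093535)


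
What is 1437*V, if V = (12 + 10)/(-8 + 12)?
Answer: 15807/2 ≈ 7903.5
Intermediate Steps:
V = 11/2 (V = 22/4 = 22*(¼) = 11/2 ≈ 5.5000)
1437*V = 1437*(11/2) = 15807/2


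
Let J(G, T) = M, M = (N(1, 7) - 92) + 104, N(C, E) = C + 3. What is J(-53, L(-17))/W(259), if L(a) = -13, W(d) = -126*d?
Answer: -8/16317 ≈ -0.00049029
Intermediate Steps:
N(C, E) = 3 + C
M = 16 (M = ((3 + 1) - 92) + 104 = (4 - 92) + 104 = -88 + 104 = 16)
J(G, T) = 16
J(-53, L(-17))/W(259) = 16/((-126*259)) = 16/(-32634) = 16*(-1/32634) = -8/16317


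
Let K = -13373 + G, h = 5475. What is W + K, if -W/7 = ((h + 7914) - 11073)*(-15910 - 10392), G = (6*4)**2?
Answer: 426395227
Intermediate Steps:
G = 576 (G = 24**2 = 576)
K = -12797 (K = -13373 + 576 = -12797)
W = 426408024 (W = -7*((5475 + 7914) - 11073)*(-15910 - 10392) = -7*(13389 - 11073)*(-26302) = -16212*(-26302) = -7*(-60915432) = 426408024)
W + K = 426408024 - 12797 = 426395227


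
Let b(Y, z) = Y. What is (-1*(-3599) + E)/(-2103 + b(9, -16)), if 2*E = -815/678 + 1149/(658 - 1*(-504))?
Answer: -354417220/206216073 ≈ -1.7187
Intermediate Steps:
E = -21001/196959 (E = (-815/678 + 1149/(658 - 1*(-504)))/2 = (-815*1/678 + 1149/(658 + 504))/2 = (-815/678 + 1149/1162)/2 = (½)*(-42002/196959) = -21001/196959 ≈ -0.10663)
(-1*(-3599) + E)/(-2103 + b(9, -16)) = (-1*(-3599) - 21001/196959)/(-2103 + 9) = (3599 - 21001/196959)/(-2094) = (708834440/196959)*(-1/2094) = -354417220/206216073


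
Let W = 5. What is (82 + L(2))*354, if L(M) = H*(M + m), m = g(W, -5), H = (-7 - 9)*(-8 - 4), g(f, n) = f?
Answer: 504804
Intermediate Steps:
H = 192 (H = -16*(-12) = 192)
m = 5
L(M) = 960 + 192*M (L(M) = 192*(M + 5) = 192*(5 + M) = 960 + 192*M)
(82 + L(2))*354 = (82 + (960 + 192*2))*354 = (82 + (960 + 384))*354 = (82 + 1344)*354 = 1426*354 = 504804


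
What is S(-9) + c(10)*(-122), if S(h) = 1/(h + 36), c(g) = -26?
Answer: 85645/27 ≈ 3172.0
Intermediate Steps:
S(h) = 1/(36 + h)
S(-9) + c(10)*(-122) = 1/(36 - 9) - 26*(-122) = 1/27 + 3172 = 85645/27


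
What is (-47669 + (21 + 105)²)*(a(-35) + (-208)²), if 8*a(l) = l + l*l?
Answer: -5520886243/4 ≈ -1.3802e+9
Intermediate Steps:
a(l) = l/8 + l²/8 (a(l) = (l + l*l)/8 = (l + l²)/8 = l/8 + l²/8)
(-47669 + (21 + 105)²)*(a(-35) + (-208)²) = (-47669 + (21 + 105)²)*((⅛)*(-35)*(1 - 35) + (-208)²) = (-47669 + 126²)*((⅛)*(-35)*(-34) + 43264) = (-47669 + 15876)*(595/4 + 43264) = -31793*173651/4 = -5520886243/4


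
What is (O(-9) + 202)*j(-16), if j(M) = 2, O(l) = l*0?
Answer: 404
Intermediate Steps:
O(l) = 0
(O(-9) + 202)*j(-16) = (0 + 202)*2 = 202*2 = 404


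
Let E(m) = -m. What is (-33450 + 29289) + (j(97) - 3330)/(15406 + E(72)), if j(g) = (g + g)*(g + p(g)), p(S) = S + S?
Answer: -31875825/7667 ≈ -4157.5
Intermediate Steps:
p(S) = 2*S
j(g) = 6*g**2 (j(g) = (g + g)*(g + 2*g) = (2*g)*(3*g) = 6*g**2)
(-33450 + 29289) + (j(97) - 3330)/(15406 + E(72)) = (-33450 + 29289) + (6*97**2 - 3330)/(15406 - 1*72) = -4161 + (6*9409 - 3330)/(15406 - 72) = -4161 + (56454 - 3330)/15334 = -4161 + 53124*(1/15334) = -4161 + 26562/7667 = -31875825/7667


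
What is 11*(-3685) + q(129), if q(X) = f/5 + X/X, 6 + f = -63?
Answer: -202739/5 ≈ -40548.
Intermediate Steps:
f = -69 (f = -6 - 63 = -69)
q(X) = -64/5 (q(X) = -69/5 + X/X = -69*⅕ + 1 = -69/5 + 1 = -64/5)
11*(-3685) + q(129) = 11*(-3685) - 64/5 = -40535 - 64/5 = -202739/5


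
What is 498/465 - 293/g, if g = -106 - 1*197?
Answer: 95713/46965 ≈ 2.0380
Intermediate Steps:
g = -303 (g = -106 - 197 = -303)
498/465 - 293/g = 498/465 - 293/(-303) = 498*(1/465) - 293*(-1/303) = 166/155 + 293/303 = 95713/46965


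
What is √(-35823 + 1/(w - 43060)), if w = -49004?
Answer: I*√18976741904442/23016 ≈ 189.27*I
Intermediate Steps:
√(-35823 + 1/(w - 43060)) = √(-35823 + 1/(-49004 - 43060)) = √(-35823 + 1/(-92064)) = √(-35823 - 1/92064) = √(-3298008673/92064) = I*√18976741904442/23016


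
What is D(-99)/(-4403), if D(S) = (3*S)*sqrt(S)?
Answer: 891*I*sqrt(11)/4403 ≈ 0.67116*I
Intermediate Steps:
D(S) = 3*S**(3/2)
D(-99)/(-4403) = (3*(-99)**(3/2))/(-4403) = (3*(-297*I*sqrt(11)))*(-1/4403) = -891*I*sqrt(11)*(-1/4403) = 891*I*sqrt(11)/4403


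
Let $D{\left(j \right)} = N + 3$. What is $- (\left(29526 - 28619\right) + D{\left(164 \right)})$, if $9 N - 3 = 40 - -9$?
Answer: $- \frac{8242}{9} \approx -915.78$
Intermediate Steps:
$N = \frac{52}{9}$ ($N = \frac{1}{3} + \frac{40 - -9}{9} = \frac{1}{3} + \frac{40 + 9}{9} = \frac{1}{3} + \frac{1}{9} \cdot 49 = \frac{1}{3} + \frac{49}{9} = \frac{52}{9} \approx 5.7778$)
$D{\left(j \right)} = \frac{79}{9}$ ($D{\left(j \right)} = \frac{52}{9} + 3 = \frac{79}{9}$)
$- (\left(29526 - 28619\right) + D{\left(164 \right)}) = - (\left(29526 - 28619\right) + \frac{79}{9}) = - (907 + \frac{79}{9}) = \left(-1\right) \frac{8242}{9} = - \frac{8242}{9}$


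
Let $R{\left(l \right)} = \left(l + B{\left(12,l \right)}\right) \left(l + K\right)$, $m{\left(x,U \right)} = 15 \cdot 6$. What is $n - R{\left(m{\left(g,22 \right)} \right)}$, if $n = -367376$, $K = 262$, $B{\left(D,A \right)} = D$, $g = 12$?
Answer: $-403280$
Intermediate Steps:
$m{\left(x,U \right)} = 90$
$R{\left(l \right)} = \left(12 + l\right) \left(262 + l\right)$ ($R{\left(l \right)} = \left(l + 12\right) \left(l + 262\right) = \left(12 + l\right) \left(262 + l\right)$)
$n - R{\left(m{\left(g,22 \right)} \right)} = -367376 - \left(3144 + 90^{2} + 274 \cdot 90\right) = -367376 - \left(3144 + 8100 + 24660\right) = -367376 - 35904 = -403280$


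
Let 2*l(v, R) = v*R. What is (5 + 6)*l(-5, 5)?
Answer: -275/2 ≈ -137.50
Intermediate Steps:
l(v, R) = R*v/2 (l(v, R) = (v*R)/2 = (R*v)/2 = R*v/2)
(5 + 6)*l(-5, 5) = (5 + 6)*((½)*5*(-5)) = 11*(-25/2) = -275/2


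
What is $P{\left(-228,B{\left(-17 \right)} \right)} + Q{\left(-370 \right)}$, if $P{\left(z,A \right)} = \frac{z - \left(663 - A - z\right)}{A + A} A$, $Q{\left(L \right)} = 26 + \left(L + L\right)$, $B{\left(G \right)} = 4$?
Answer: $- \frac{2543}{2} \approx -1271.5$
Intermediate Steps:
$Q{\left(L \right)} = 26 + 2 L$
$P{\left(z,A \right)} = - \frac{663}{2} + z + \frac{A}{2}$ ($P{\left(z,A \right)} = \frac{z - \left(663 - A - z\right)}{2 A} A = \left(z + \left(-663 + A + z\right)\right) \frac{1}{2 A} A = \left(-663 + A + 2 z\right) \frac{1}{2 A} A = \frac{-663 + A + 2 z}{2 A} A = - \frac{663}{2} + z + \frac{A}{2}$)
$P{\left(-228,B{\left(-17 \right)} \right)} + Q{\left(-370 \right)} = \left(- \frac{663}{2} - 228 + \frac{1}{2} \cdot 4\right) + \left(26 + 2 \left(-370\right)\right) = \left(- \frac{663}{2} - 228 + 2\right) + \left(26 - 740\right) = - \frac{1115}{2} - 714 = - \frac{2543}{2}$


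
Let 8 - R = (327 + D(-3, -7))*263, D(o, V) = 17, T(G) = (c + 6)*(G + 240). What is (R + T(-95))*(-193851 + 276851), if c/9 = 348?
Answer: 30257318000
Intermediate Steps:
c = 3132 (c = 9*348 = 3132)
T(G) = 753120 + 3138*G (T(G) = (3132 + 6)*(G + 240) = 3138*(240 + G) = 753120 + 3138*G)
R = -90464 (R = 8 - (327 + 17)*263 = 8 - 344*263 = 8 - 1*90472 = 8 - 90472 = -90464)
(R + T(-95))*(-193851 + 276851) = (-90464 + (753120 + 3138*(-95)))*(-193851 + 276851) = (-90464 + (753120 - 298110))*83000 = (-90464 + 455010)*83000 = 364546*83000 = 30257318000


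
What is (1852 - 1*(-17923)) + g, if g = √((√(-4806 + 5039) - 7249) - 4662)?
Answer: 19775 + √(-11911 + √233) ≈ 19775.0 + 109.07*I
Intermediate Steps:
g = √(-11911 + √233) (g = √((√233 - 7249) - 4662) = √((-7249 + √233) - 4662) = √(-11911 + √233) ≈ 109.07*I)
(1852 - 1*(-17923)) + g = (1852 - 1*(-17923)) + √(-11911 + √233) = (1852 + 17923) + √(-11911 + √233) = 19775 + √(-11911 + √233)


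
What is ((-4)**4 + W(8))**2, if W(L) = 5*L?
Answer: 87616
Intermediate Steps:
((-4)**4 + W(8))**2 = ((-4)**4 + 5*8)**2 = (256 + 40)**2 = 296**2 = 87616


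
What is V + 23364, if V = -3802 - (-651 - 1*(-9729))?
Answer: 10484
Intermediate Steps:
V = -12880 (V = -3802 - (-651 + 9729) = -3802 - 1*9078 = -3802 - 9078 = -12880)
V + 23364 = -12880 + 23364 = 10484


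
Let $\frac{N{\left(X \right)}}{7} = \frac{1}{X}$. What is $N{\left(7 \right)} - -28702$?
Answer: $28703$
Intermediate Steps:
$N{\left(X \right)} = \frac{7}{X}$
$N{\left(7 \right)} - -28702 = \frac{7}{7} - -28702 = 7 \cdot \frac{1}{7} + 28702 = 1 + 28702 = 28703$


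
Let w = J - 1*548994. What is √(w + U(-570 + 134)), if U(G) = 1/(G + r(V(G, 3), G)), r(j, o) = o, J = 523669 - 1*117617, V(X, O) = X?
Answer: 5*I*√1086908106/436 ≈ 378.08*I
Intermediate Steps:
J = 406052 (J = 523669 - 117617 = 406052)
w = -142942 (w = 406052 - 1*548994 = 406052 - 548994 = -142942)
U(G) = 1/(2*G) (U(G) = 1/(G + G) = 1/(2*G))
√(w + U(-570 + 134)) = √(-142942 + 1/(2*(-570 + 134))) = √(-142942 + (½)/(-436)) = √(-142942 + (½)*(-1/436)) = √(-142942 - 1/872) = √(-124645425/872) = 5*I*√1086908106/436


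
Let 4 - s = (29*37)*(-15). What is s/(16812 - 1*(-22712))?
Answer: 16099/39524 ≈ 0.40732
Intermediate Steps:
s = 16099 (s = 4 - 29*37*(-15) = 4 - 1073*(-15) = 4 - 1*(-16095) = 4 + 16095 = 16099)
s/(16812 - 1*(-22712)) = 16099/(16812 - 1*(-22712)) = 16099/(16812 + 22712) = 16099/39524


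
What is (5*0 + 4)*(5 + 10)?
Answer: 60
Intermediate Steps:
(5*0 + 4)*(5 + 10) = (0 + 4)*15 = 4*15 = 60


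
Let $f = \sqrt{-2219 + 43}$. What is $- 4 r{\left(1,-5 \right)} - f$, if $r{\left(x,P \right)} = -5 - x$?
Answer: $24 - 8 i \sqrt{34} \approx 24.0 - 46.648 i$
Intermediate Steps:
$f = 8 i \sqrt{34}$ ($f = \sqrt{-2176} = 8 i \sqrt{34} \approx 46.648 i$)
$- 4 r{\left(1,-5 \right)} - f = - 4 \left(-5 - 1\right) - 8 i \sqrt{34} = \left(-4\right) \left(-6\right) - 8 i \sqrt{34} = 24 - 8 i \sqrt{34}$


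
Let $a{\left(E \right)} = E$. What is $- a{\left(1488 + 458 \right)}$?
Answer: $-1946$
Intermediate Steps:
$- a{\left(1488 + 458 \right)} = - (1488 + 458) = \left(-1\right) 1946 = -1946$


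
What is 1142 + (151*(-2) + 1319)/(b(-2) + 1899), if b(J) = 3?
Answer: 724367/634 ≈ 1142.5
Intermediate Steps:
1142 + (151*(-2) + 1319)/(b(-2) + 1899) = 1142 + (151*(-2) + 1319)/(3 + 1899) = 1142 + (-302 + 1319)/1902 = 1142 + 1017*(1/1902) = 1142 + 339/634 = 724367/634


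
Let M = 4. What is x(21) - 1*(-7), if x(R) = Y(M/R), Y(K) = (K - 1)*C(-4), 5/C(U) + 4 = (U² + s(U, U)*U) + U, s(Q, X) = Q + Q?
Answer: 1159/168 ≈ 6.8988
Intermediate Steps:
s(Q, X) = 2*Q
C(U) = 5/(-4 + U + 3*U²) (C(U) = 5/(-4 + ((U² + (2*U)*U) + U)) = 5/(-4 + ((U² + 2*U²) + U)) = 5/(-4 + (3*U² + U)) = 5/(-4 + (U + 3*U²)) = 5/(-4 + U + 3*U²))
Y(K) = -⅛ + K/8 (Y(K) = (K - 1)*(5/(-4 - 4 + 3*(-4)²)) = (-1 + K)*(5/(-4 - 4 + 3*16)) = (-1 + K)*(5/(-4 - 4 + 48)) = (-1 + K)*(5/40) = (-1 + K)*(5*(1/40)) = (-1 + K)*(⅛) = -⅛ + K/8)
x(R) = -⅛ + 1/(2*R) (x(R) = -⅛ + (4/R)/8 = -⅛ + 1/(2*R))
x(21) - 1*(-7) = (⅛)*(4 - 1*21)/21 - 1*(-7) = (⅛)*(1/21)*(4 - 21) + 7 = (⅛)*(1/21)*(-17) + 7 = -17/168 + 7 = 1159/168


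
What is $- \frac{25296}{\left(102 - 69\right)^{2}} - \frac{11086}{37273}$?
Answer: $- \frac{318310154}{13530099} \approx -23.526$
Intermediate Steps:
$- \frac{25296}{\left(102 - 69\right)^{2}} - \frac{11086}{37273} = - \frac{25296}{33^{2}} - \frac{11086}{37273} = - \frac{25296}{1089} - \frac{11086}{37273} = \left(-25296\right) \frac{1}{1089} - \frac{11086}{37273} = - \frac{8432}{363} - \frac{11086}{37273} = - \frac{318310154}{13530099}$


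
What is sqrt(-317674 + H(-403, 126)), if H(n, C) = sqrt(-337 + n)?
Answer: sqrt(-317674 + 2*I*sqrt(185)) ≈ 0.024 + 563.63*I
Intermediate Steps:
sqrt(-317674 + H(-403, 126)) = sqrt(-317674 + sqrt(-337 - 403)) = sqrt(-317674 + sqrt(-740)) = sqrt(-317674 + 2*I*sqrt(185))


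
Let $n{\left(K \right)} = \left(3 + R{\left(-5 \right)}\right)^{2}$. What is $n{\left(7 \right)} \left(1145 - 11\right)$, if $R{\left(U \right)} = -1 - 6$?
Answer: $18144$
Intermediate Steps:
$R{\left(U \right)} = -7$ ($R{\left(U \right)} = -1 - 6 = -7$)
$n{\left(K \right)} = 16$ ($n{\left(K \right)} = \left(3 - 7\right)^{2} = \left(-4\right)^{2} = 16$)
$n{\left(7 \right)} \left(1145 - 11\right) = 16 \left(1145 - 11\right) = 16 \cdot 1134 = 18144$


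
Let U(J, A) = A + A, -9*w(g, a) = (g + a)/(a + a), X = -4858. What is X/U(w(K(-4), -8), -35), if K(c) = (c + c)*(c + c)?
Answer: 347/5 ≈ 69.400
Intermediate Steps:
K(c) = 4*c² (K(c) = (2*c)*(2*c) = 4*c²)
w(g, a) = -(a + g)/(18*a) (w(g, a) = -(g + a)/(9*(a + a)) = -(a + g)/(9*(2*a)) = -(a + g)*1/(2*a)/9 = -(a + g)/(18*a))
U(J, A) = 2*A
X/U(w(K(-4), -8), -35) = -4858/(2*(-35)) = -4858/(-70) = -4858*(-1/70) = 347/5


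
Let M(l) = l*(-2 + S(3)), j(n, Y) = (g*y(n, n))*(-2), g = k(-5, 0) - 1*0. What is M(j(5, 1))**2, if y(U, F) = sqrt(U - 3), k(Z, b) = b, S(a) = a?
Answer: 0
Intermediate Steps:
y(U, F) = sqrt(-3 + U)
g = 0 (g = 0 - 1*0 = 0 + 0 = 0)
j(n, Y) = 0 (j(n, Y) = (0*sqrt(-3 + n))*(-2) = 0*(-2) = 0)
M(l) = l (M(l) = l*(-2 + 3) = l*1 = l)
M(j(5, 1))**2 = 0**2 = 0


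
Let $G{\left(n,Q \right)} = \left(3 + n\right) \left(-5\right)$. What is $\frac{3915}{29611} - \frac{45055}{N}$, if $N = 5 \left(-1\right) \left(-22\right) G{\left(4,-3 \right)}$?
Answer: $\frac{269839271}{22800470} \approx 11.835$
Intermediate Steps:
$G{\left(n,Q \right)} = -15 - 5 n$
$N = -3850$ ($N = 5 \left(-1\right) \left(-22\right) \left(-15 - 20\right) = \left(-5\right) \left(-22\right) \left(-15 - 20\right) = 110 \left(-35\right) = -3850$)
$\frac{3915}{29611} - \frac{45055}{N} = \frac{3915}{29611} - \frac{45055}{-3850} = 3915 \cdot \frac{1}{29611} - - \frac{9011}{770} = \frac{3915}{29611} + \frac{9011}{770} = \frac{269839271}{22800470}$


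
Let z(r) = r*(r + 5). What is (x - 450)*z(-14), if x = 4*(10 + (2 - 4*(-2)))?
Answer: -46620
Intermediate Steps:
x = 80 (x = 4*(10 + (2 - 1*(-8))) = 4*(10 + (2 + 8)) = 4*(10 + 10) = 4*20 = 80)
z(r) = r*(5 + r)
(x - 450)*z(-14) = (80 - 450)*(-14*(5 - 14)) = -(-5180)*(-9) = -370*126 = -46620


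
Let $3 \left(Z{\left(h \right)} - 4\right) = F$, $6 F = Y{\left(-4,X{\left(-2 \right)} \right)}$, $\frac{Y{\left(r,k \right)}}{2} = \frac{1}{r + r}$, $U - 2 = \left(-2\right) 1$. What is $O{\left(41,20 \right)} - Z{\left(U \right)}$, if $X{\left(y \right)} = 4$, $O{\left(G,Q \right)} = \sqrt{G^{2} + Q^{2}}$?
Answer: $- \frac{287}{72} + \sqrt{2081} \approx 41.632$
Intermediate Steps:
$U = 0$ ($U = 2 - 2 = 0$)
$Y{\left(r,k \right)} = \frac{1}{r}$ ($Y{\left(r,k \right)} = \frac{2}{r + r} = \frac{2}{2 r} = 2 \frac{1}{2 r} = \frac{1}{r}$)
$F = - \frac{1}{24}$ ($F = \frac{1}{6 \left(-4\right)} = \frac{1}{6} \left(- \frac{1}{4}\right) = - \frac{1}{24} \approx -0.041667$)
$Z{\left(h \right)} = \frac{287}{72}$ ($Z{\left(h \right)} = 4 + \frac{1}{3} \left(- \frac{1}{24}\right) = 4 - \frac{1}{72} = \frac{287}{72}$)
$O{\left(41,20 \right)} - Z{\left(U \right)} = \sqrt{41^{2} + 20^{2}} - \frac{287}{72} = \sqrt{1681 + 400} - \frac{287}{72} = \sqrt{2081} - \frac{287}{72} = - \frac{287}{72} + \sqrt{2081}$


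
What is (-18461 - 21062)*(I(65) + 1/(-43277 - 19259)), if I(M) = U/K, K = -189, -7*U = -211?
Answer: 521562068137/82735128 ≈ 6304.0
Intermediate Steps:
U = 211/7 (U = -⅐*(-211) = 211/7 ≈ 30.143)
I(M) = -211/1323 (I(M) = (211/7)/(-189) = (211/7)*(-1/189) = -211/1323)
(-18461 - 21062)*(I(65) + 1/(-43277 - 19259)) = (-18461 - 21062)*(-211/1323 + 1/(-43277 - 19259)) = -39523*(-211/1323 + 1/(-62536)) = -39523*(-211/1323 - 1/62536) = -39523*(-13196419/82735128) = 521562068137/82735128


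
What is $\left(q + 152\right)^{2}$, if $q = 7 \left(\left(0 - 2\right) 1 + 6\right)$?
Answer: $32400$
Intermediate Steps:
$q = 28$ ($q = 7 \left(\left(-2\right) 1 + 6\right) = 7 \left(-2 + 6\right) = 7 \cdot 4 = 28$)
$\left(q + 152\right)^{2} = \left(28 + 152\right)^{2} = 180^{2} = 32400$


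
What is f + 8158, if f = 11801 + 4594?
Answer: 24553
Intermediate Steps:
f = 16395
f + 8158 = 16395 + 8158 = 24553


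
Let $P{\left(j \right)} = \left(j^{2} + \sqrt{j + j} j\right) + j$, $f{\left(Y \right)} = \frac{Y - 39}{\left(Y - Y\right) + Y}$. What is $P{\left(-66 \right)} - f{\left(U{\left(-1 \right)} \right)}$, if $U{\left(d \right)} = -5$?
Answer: $\frac{21406}{5} - 132 i \sqrt{33} \approx 4281.2 - 758.28 i$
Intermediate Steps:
$f{\left(Y \right)} = \frac{-39 + Y}{Y}$ ($f{\left(Y \right)} = \frac{-39 + Y}{0 + Y} = \frac{-39 + Y}{Y}$)
$P{\left(j \right)} = j + j^{2} + \sqrt{2} j^{\frac{3}{2}}$ ($P{\left(j \right)} = \left(j^{2} + \sqrt{2 j} j\right) + j = \left(j^{2} + \sqrt{2} \sqrt{j} j\right) + j = \left(j^{2} + \sqrt{2} j^{\frac{3}{2}}\right) + j = j + j^{2} + \sqrt{2} j^{\frac{3}{2}}$)
$P{\left(-66 \right)} - f{\left(U{\left(-1 \right)} \right)} = \left(-66 + \left(-66\right)^{2} + \sqrt{2} \left(-66\right)^{\frac{3}{2}}\right) - \frac{-39 - 5}{-5} = \left(-66 + 4356 + \sqrt{2} \left(- 66 i \sqrt{66}\right)\right) - \left(- \frac{1}{5}\right) \left(-44\right) = \left(-66 + 4356 - 132 i \sqrt{33}\right) - \frac{44}{5} = \left(4290 - 132 i \sqrt{33}\right) - \frac{44}{5} = \frac{21406}{5} - 132 i \sqrt{33}$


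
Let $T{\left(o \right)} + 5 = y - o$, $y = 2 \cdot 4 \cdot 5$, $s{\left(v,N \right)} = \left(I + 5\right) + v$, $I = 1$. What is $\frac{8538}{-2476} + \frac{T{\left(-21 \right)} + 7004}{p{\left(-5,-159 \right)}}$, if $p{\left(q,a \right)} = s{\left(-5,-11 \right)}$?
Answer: $\frac{8736011}{1238} \approx 7056.6$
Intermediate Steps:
$s{\left(v,N \right)} = 6 + v$ ($s{\left(v,N \right)} = \left(1 + 5\right) + v = 6 + v$)
$y = 40$ ($y = 8 \cdot 5 = 40$)
$p{\left(q,a \right)} = 1$ ($p{\left(q,a \right)} = 6 - 5 = 1$)
$T{\left(o \right)} = 35 - o$ ($T{\left(o \right)} = -5 - \left(-40 + o\right) = 35 - o$)
$\frac{8538}{-2476} + \frac{T{\left(-21 \right)} + 7004}{p{\left(-5,-159 \right)}} = \frac{8538}{-2476} + \frac{\left(35 - -21\right) + 7004}{1} = 8538 \left(- \frac{1}{2476}\right) + \left(\left(35 + 21\right) + 7004\right) 1 = - \frac{4269}{1238} + \left(56 + 7004\right) 1 = - \frac{4269}{1238} + 7060 \cdot 1 = - \frac{4269}{1238} + 7060 = \frac{8736011}{1238}$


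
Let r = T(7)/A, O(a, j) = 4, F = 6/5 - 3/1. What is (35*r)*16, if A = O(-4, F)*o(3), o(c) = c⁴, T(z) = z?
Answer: 980/81 ≈ 12.099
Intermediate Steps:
F = -9/5 (F = 6*(⅕) - 3*1 = 6/5 - 3 = -9/5 ≈ -1.8000)
A = 324 (A = 4*3⁴ = 4*81 = 324)
r = 7/324 ≈ 0.021605
(35*r)*16 = (35*(7/324))*16 = (245/324)*16 = 980/81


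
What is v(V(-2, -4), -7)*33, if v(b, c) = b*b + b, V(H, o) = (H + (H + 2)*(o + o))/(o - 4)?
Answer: 165/16 ≈ 10.313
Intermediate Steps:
V(H, o) = (H + 2*o*(2 + H))/(-4 + o) (V(H, o) = (H + (2 + H)*(2*o))/(-4 + o) = (H + 2*o*(2 + H))/(-4 + o))
v(b, c) = b + b² (v(b, c) = b² + b = b + b²)
v(V(-2, -4), -7)*33 = (((-2 + 4*(-4) + 2*(-2)*(-4))/(-4 - 4))*(1 + (-2 + 4*(-4) + 2*(-2)*(-4))/(-4 - 4)))*33 = (((-2 - 16 + 16)/(-8))*(1 + (-2 - 16 + 16)/(-8)))*33 = ((-⅛*(-2))*(1 - ⅛*(-2)))*33 = ((1 + ¼)/4)*33 = ((¼)*(5/4))*33 = (5/16)*33 = 165/16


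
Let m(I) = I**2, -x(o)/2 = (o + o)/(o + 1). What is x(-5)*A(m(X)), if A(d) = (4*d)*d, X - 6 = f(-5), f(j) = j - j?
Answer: -25920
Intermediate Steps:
x(o) = -4*o/(1 + o) (x(o) = -2*(o + o)/(o + 1) = -2*2*o/(1 + o) = -4*o/(1 + o))
f(j) = 0
X = 6 (X = 6 + 0 = 6)
A(d) = 4*d**2
x(-5)*A(m(X)) = (-4*(-5)/(1 - 5))*(4*(6**2)**2) = (-4*(-5)/(-4))*(4*36**2) = (-4*(-5)*(-1/4))*(4*1296) = -5*5184 = -25920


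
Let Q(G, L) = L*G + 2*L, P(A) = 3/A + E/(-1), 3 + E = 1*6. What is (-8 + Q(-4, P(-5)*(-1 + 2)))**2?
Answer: 16/25 ≈ 0.64000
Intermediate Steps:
E = 3 (E = -3 + 1*6 = -3 + 6 = 3)
P(A) = -3 + 3/A (P(A) = 3/A + 3/(-1) = 3/A + 3*(-1) = 3/A - 3 = -3 + 3/A)
Q(G, L) = 2*L + G*L (Q(G, L) = G*L + 2*L = 2*L + G*L)
(-8 + Q(-4, P(-5)*(-1 + 2)))**2 = (-8 + ((-3 + 3/(-5))*(-1 + 2))*(2 - 4))**2 = (-8 + ((-3 + 3*(-1/5))*1)*(-2))**2 = (-8 + ((-3 - 3/5)*1)*(-2))**2 = (-8 - 18/5*1*(-2))**2 = (-8 - 18/5*(-2))**2 = (-8 + 36/5)**2 = (-4/5)**2 = 16/25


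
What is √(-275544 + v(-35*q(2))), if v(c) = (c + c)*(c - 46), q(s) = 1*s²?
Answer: 2*I*√55866 ≈ 472.72*I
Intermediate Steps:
q(s) = s²
v(c) = 2*c*(-46 + c) (v(c) = (2*c)*(-46 + c) = 2*c*(-46 + c))
√(-275544 + v(-35*q(2))) = √(-275544 + 2*(-35*2²)*(-46 - 35*2²)) = √(-275544 + 2*(-35*4)*(-46 - 35*4)) = √(-275544 + 2*(-140)*(-46 - 140)) = √(-275544 + 2*(-140)*(-186)) = √(-275544 + 52080) = √(-223464) = 2*I*√55866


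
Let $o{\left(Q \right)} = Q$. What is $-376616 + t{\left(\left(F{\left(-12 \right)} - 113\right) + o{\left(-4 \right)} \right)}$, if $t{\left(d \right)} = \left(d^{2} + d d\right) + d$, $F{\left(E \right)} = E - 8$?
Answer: $-339215$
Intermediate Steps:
$F{\left(E \right)} = -8 + E$
$t{\left(d \right)} = d + 2 d^{2}$ ($t{\left(d \right)} = \left(d^{2} + d^{2}\right) + d = 2 d^{2} + d = d + 2 d^{2}$)
$-376616 + t{\left(\left(F{\left(-12 \right)} - 113\right) + o{\left(-4 \right)} \right)} = -376616 + \left(\left(\left(-8 - 12\right) - 113\right) - 4\right) \left(1 + 2 \left(\left(\left(-8 - 12\right) - 113\right) - 4\right)\right) = -376616 + \left(\left(-20 - 113\right) - 4\right) \left(1 + 2 \left(\left(-20 - 113\right) - 4\right)\right) = -376616 + \left(-133 - 4\right) \left(1 + 2 \left(-133 - 4\right)\right) = -376616 - 137 \left(1 + 2 \left(-137\right)\right) = -376616 - 137 \left(1 - 274\right) = -376616 - -37401 = -376616 + 37401 = -339215$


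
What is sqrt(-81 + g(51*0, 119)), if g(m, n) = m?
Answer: 9*I ≈ 9.0*I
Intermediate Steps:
sqrt(-81 + g(51*0, 119)) = sqrt(-81 + 51*0) = sqrt(-81 + 0) = sqrt(-81) = 9*I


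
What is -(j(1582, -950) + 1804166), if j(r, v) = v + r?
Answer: -1804798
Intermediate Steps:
j(r, v) = r + v
-(j(1582, -950) + 1804166) = -((1582 - 950) + 1804166) = -(632 + 1804166) = -1*1804798 = -1804798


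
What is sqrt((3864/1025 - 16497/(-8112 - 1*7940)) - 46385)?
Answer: I*sqrt(125556347564924351)/1645330 ≈ 215.36*I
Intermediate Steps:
sqrt((3864/1025 - 16497/(-8112 - 1*7940)) - 46385) = sqrt((3864*(1/1025) - 16497/(-8112 - 7940)) - 46385) = sqrt((3864/1025 - 16497/(-16052)) - 46385) = sqrt((3864/1025 - 16497*(-1/16052)) - 46385) = sqrt((3864/1025 + 16497/16052) - 46385) = sqrt(78934353/16453300 - 46385) = sqrt(-763107386147/16453300) = I*sqrt(125556347564924351)/1645330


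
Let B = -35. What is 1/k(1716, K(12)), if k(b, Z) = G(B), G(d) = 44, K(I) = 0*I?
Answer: 1/44 ≈ 0.022727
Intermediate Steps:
K(I) = 0
k(b, Z) = 44
1/k(1716, K(12)) = 1/44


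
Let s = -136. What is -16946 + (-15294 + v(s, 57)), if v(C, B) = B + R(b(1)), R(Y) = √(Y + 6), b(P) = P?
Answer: -32183 + √7 ≈ -32180.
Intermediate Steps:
R(Y) = √(6 + Y)
v(C, B) = B + √7 (v(C, B) = B + √(6 + 1) = B + √7)
-16946 + (-15294 + v(s, 57)) = -16946 + (-15294 + (57 + √7)) = -16946 + (-15237 + √7) = -32183 + √7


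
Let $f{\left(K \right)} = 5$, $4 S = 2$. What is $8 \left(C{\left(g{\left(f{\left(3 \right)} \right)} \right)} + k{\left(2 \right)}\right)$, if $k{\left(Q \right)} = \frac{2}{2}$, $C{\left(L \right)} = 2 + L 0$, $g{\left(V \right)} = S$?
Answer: $24$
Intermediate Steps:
$S = \frac{1}{2}$ ($S = \frac{1}{4} \cdot 2 = \frac{1}{2} \approx 0.5$)
$g{\left(V \right)} = \frac{1}{2}$
$C{\left(L \right)} = 2$ ($C{\left(L \right)} = 2 + 0 = 2$)
$k{\left(Q \right)} = 1$ ($k{\left(Q \right)} = 2 \cdot \frac{1}{2} = 1$)
$8 \left(C{\left(g{\left(f{\left(3 \right)} \right)} \right)} + k{\left(2 \right)}\right) = 8 \left(2 + 1\right) = 8 \cdot 3 = 24$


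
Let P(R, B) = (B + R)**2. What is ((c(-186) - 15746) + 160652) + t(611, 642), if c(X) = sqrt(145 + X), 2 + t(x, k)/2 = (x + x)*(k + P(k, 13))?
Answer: 1050251050 + I*sqrt(41) ≈ 1.0503e+9 + 6.4031*I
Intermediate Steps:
t(x, k) = -4 + 4*x*(k + (13 + k)**2) (t(x, k) = -4 + 2*((x + x)*(k + (13 + k)**2)) = -4 + 2*((2*x)*(k + (13 + k)**2)) = -4 + 2*(2*x*(k + (13 + k)**2)) = -4 + 4*x*(k + (13 + k)**2))
((c(-186) - 15746) + 160652) + t(611, 642) = ((sqrt(145 - 186) - 15746) + 160652) + (-4 + 4*642*611 + 4*611*(13 + 642)**2) = ((sqrt(-41) - 15746) + 160652) + (-4 + 1569048 + 4*611*655**2) = ((I*sqrt(41) - 15746) + 160652) + (-4 + 1569048 + 4*611*429025) = ((-15746 + I*sqrt(41)) + 160652) + (-4 + 1569048 + 1048537100) = (144906 + I*sqrt(41)) + 1050106144 = 1050251050 + I*sqrt(41)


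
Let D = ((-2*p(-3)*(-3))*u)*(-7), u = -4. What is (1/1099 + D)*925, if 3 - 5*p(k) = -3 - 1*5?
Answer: 375727045/1099 ≈ 3.4188e+5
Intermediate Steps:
p(k) = 11/5 (p(k) = ⅗ - (-3 - 1*5)/5 = ⅗ - (-3 - 5)/5 = ⅗ - ⅕*(-8) = ⅗ + 8/5 = 11/5)
D = 1848/5 (D = ((-2*11/5*(-3))*(-4))*(-7) = (-22/5*(-3)*(-4))*(-7) = ((66/5)*(-4))*(-7) = -264/5*(-7) = 1848/5 ≈ 369.60)
(1/1099 + D)*925 = (1/1099 + 1848/5)*925 = (2030957/5495)*925 = 375727045/1099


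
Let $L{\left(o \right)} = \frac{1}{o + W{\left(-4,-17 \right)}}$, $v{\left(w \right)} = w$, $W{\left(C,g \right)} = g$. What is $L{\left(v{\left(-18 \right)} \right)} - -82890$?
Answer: $\frac{2901149}{35} \approx 82890.0$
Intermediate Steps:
$L{\left(o \right)} = \frac{1}{-17 + o}$ ($L{\left(o \right)} = \frac{1}{o - 17} = \frac{1}{-17 + o}$)
$L{\left(v{\left(-18 \right)} \right)} - -82890 = \frac{1}{-17 - 18} - -82890 = \frac{1}{-35} + 82890 = - \frac{1}{35} + 82890 = \frac{2901149}{35}$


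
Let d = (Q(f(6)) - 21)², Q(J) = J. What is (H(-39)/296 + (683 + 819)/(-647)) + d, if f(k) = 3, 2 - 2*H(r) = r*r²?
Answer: 161591279/383024 ≈ 421.88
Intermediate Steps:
H(r) = 1 - r³/2 (H(r) = 1 - r*r²/2 = 1 - r³/2)
d = 324 (d = (3 - 21)² = (-18)² = 324)
(H(-39)/296 + (683 + 819)/(-647)) + d = ((1 - ½*(-39)³)/296 + (683 + 819)/(-647)) + 324 = ((1 - ½*(-59319))*(1/296) + 1502*(-1/647)) + 324 = ((1 + 59319/2)*(1/296) - 1502/647) + 324 = ((59321/2)*(1/296) - 1502/647) + 324 = (59321/592 - 1502/647) + 324 = 37491503/383024 + 324 = 161591279/383024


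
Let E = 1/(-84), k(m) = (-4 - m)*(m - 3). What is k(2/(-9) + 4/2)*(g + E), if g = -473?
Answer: -5681819/1701 ≈ -3340.3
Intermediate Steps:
k(m) = (-4 - m)*(-3 + m)
E = -1/84 ≈ -0.011905
k(2/(-9) + 4/2)*(g + E) = (12 - (2/(-9) + 4/2) - (2/(-9) + 4/2)²)*(-473 - 1/84) = (12 - (2*(-⅑) + 4*(½)) - (2*(-⅑) + 4*(½))²)*(-39733/84) = (12 - (-2/9 + 2) - (-2/9 + 2)²)*(-39733/84) = (12 - 1*16/9 - (16/9)²)*(-39733/84) = (12 - 16/9 - 1*256/81)*(-39733/84) = (12 - 16/9 - 256/81)*(-39733/84) = (572/81)*(-39733/84) = -5681819/1701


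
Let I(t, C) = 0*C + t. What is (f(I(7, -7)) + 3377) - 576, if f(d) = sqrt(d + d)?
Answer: 2801 + sqrt(14) ≈ 2804.7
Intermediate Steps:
I(t, C) = t (I(t, C) = 0 + t = t)
f(d) = sqrt(2)*sqrt(d) (f(d) = sqrt(2*d) = sqrt(2)*sqrt(d))
(f(I(7, -7)) + 3377) - 576 = (sqrt(2)*sqrt(7) + 3377) - 576 = (sqrt(14) + 3377) - 576 = (3377 + sqrt(14)) - 576 = 2801 + sqrt(14)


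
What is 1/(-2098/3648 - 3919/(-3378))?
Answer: 342304/200263 ≈ 1.7093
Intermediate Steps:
1/(-2098/3648 - 3919/(-3378)) = 1/(-2098*1/3648 - 3919*(-1/3378)) = 1/(-1049/1824 + 3919/3378) = 1/(200263/342304) = 342304/200263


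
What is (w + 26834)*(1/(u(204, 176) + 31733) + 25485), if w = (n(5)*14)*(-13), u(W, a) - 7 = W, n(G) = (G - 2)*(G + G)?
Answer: 8700210191767/15972 ≈ 5.4472e+8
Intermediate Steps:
n(G) = 2*G*(-2 + G) (n(G) = (-2 + G)*(2*G) = 2*G*(-2 + G))
u(W, a) = 7 + W
w = -5460 (w = ((2*5*(-2 + 5))*14)*(-13) = ((2*5*3)*14)*(-13) = (30*14)*(-13) = 420*(-13) = -5460)
(w + 26834)*(1/(u(204, 176) + 31733) + 25485) = (-5460 + 26834)*(1/((7 + 204) + 31733) + 25485) = 21374*(1/(211 + 31733) + 25485) = 21374*(1/31944 + 25485) = 21374*(814092841/31944) = 8700210191767/15972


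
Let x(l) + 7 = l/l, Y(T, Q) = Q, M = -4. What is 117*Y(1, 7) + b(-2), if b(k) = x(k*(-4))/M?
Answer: 1641/2 ≈ 820.50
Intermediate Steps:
x(l) = -6 (x(l) = -7 + l/l = -7 + 1 = -6)
b(k) = 3/2 (b(k) = -6/(-4) = -6*(-¼) = 3/2)
117*Y(1, 7) + b(-2) = 117*7 + 3/2 = 819 + 3/2 = 1641/2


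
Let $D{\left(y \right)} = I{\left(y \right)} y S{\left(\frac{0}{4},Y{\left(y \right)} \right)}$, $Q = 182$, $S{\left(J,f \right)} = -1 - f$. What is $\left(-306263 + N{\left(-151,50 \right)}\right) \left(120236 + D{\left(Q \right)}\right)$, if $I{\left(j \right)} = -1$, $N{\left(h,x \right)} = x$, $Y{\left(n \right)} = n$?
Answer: $-47016556446$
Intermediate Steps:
$D{\left(y \right)} = - y \left(-1 - y\right)$
$\left(-306263 + N{\left(-151,50 \right)}\right) \left(120236 + D{\left(Q \right)}\right) = \left(-306263 + 50\right) \left(120236 + 182 \left(1 + 182\right)\right) = - 306213 \left(120236 + 182 \cdot 183\right) = - 306213 \left(120236 + 33306\right) = \left(-306213\right) 153542 = -47016556446$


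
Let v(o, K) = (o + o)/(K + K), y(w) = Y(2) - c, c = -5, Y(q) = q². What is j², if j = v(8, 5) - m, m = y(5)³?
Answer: 13227769/25 ≈ 5.2911e+5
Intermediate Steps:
y(w) = 9 (y(w) = 2² - 1*(-5) = 4 + 5 = 9)
v(o, K) = o/K (v(o, K) = (2*o)/((2*K)) = (2*o)*(1/(2*K)) = o/K)
m = 729 (m = 9³ = 729)
j = -3637/5 (j = 8/5 - 1*729 = 8*(⅕) - 729 = 8/5 - 729 = -3637/5 ≈ -727.40)
j² = (-3637/5)² = 13227769/25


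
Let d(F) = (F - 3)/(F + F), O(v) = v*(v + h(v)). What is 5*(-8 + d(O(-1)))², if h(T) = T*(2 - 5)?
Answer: 3645/16 ≈ 227.81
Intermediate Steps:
h(T) = -3*T (h(T) = T*(-3) = -3*T)
O(v) = -2*v² (O(v) = v*(v - 3*v) = v*(-2*v) = -2*v²)
d(F) = (-3 + F)/(2*F) (d(F) = (-3 + F)/((2*F)) = (-3 + F)*(1/(2*F)) = (-3 + F)/(2*F))
5*(-8 + d(O(-1)))² = 5*(-8 + (-3 - 2*(-1)²)/(2*((-2*(-1)²))))² = 5*(-8 + (-3 - 2*1)/(2*((-2*1))))² = 5*(-8 + (½)*(-3 - 2)/(-2))² = 5*(-8 + (½)*(-½)*(-5))² = 5*(-8 + 5/4)² = 5*(-27/4)² = 5*(729/16) = 3645/16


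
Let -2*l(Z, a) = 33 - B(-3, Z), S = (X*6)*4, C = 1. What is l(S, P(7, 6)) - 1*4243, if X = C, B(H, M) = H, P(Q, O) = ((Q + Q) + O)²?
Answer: -4261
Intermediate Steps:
P(Q, O) = (O + 2*Q)² (P(Q, O) = (2*Q + O)² = (O + 2*Q)²)
X = 1
S = 24 (S = (1*6)*4 = 6*4 = 24)
l(Z, a) = -18 (l(Z, a) = -(33 - 1*(-3))/2 = -(33 + 3)/2 = -½*36 = -18)
l(S, P(7, 6)) - 1*4243 = -18 - 1*4243 = -18 - 4243 = -4261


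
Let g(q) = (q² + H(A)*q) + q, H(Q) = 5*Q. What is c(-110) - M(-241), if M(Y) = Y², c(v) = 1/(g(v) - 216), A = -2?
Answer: -747734793/12874 ≈ -58081.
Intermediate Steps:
g(q) = q² - 9*q (g(q) = (q² + (5*(-2))*q) + q = (q² - 10*q) + q = q² - 9*q)
c(v) = 1/(-216 + v*(-9 + v)) (c(v) = 1/(v*(-9 + v) - 216) = 1/(-216 + v*(-9 + v)))
c(-110) - M(-241) = 1/(-216 - 110*(-9 - 110)) - 1*(-241)² = 1/(-216 - 110*(-119)) - 1*58081 = 1/(-216 + 13090) - 58081 = 1/12874 - 58081 = -747734793/12874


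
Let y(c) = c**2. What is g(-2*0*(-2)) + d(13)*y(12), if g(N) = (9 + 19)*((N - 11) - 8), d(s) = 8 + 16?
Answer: 2924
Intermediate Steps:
d(s) = 24
g(N) = -532 + 28*N (g(N) = 28*((-11 + N) - 8) = 28*(-19 + N) = -532 + 28*N)
g(-2*0*(-2)) + d(13)*y(12) = (-532 + 28*(-2*0*(-2))) + 24*12**2 = (-532 + 28*(0*(-2))) + 24*144 = (-532 + 28*0) + 3456 = (-532 + 0) + 3456 = -532 + 3456 = 2924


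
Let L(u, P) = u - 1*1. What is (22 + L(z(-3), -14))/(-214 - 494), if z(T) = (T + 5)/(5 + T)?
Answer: -11/354 ≈ -0.031073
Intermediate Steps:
z(T) = 1 (z(T) = (5 + T)/(5 + T) = 1)
L(u, P) = -1 + u (L(u, P) = u - 1 = -1 + u)
(22 + L(z(-3), -14))/(-214 - 494) = (22 + (-1 + 1))/(-214 - 494) = (22 + 0)/(-708) = 22*(-1/708) = -11/354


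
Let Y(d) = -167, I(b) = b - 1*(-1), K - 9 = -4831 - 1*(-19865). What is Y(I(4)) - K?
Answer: -15210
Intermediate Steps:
K = 15043 (K = 9 + (-4831 - 1*(-19865)) = 9 + (-4831 + 19865) = 9 + 15034 = 15043)
I(b) = 1 + b (I(b) = b + 1 = 1 + b)
Y(I(4)) - K = -167 - 1*15043 = -167 - 15043 = -15210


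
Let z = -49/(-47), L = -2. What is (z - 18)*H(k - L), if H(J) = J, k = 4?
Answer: -4782/47 ≈ -101.74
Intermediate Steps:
z = 49/47 (z = -49*(-1/47) = 49/47 ≈ 1.0426)
(z - 18)*H(k - L) = (49/47 - 18)*(4 - 1*(-2)) = -797*(4 + 2)/47 = -797/47*6 = -4782/47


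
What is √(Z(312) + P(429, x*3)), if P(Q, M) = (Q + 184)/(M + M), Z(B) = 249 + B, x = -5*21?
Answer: √24697190/210 ≈ 23.665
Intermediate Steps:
x = -105
P(Q, M) = (184 + Q)/(2*M) (P(Q, M) = (184 + Q)/((2*M)) = (184 + Q)*(1/(2*M)) = (184 + Q)/(2*M))
√(Z(312) + P(429, x*3)) = √((249 + 312) + (184 + 429)/(2*((-105*3)))) = √(561 + (½)*613/(-315)) = √(561 + (½)*(-1/315)*613) = √(561 - 613/630) = √(352817/630) = √24697190/210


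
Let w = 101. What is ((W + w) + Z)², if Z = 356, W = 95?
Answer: 304704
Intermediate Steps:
((W + w) + Z)² = ((95 + 101) + 356)² = (196 + 356)² = 552² = 304704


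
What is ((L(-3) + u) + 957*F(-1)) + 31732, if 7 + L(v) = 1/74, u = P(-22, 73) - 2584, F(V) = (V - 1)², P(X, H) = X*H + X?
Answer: 2319235/74 ≈ 31341.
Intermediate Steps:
P(X, H) = X + H*X (P(X, H) = H*X + X = X + H*X)
F(V) = (-1 + V)²
u = -4212 (u = -22*(1 + 73) - 2584 = -22*74 - 2584 = -1628 - 2584 = -4212)
L(v) = -517/74 (L(v) = -7 + 1/74 = -517/74)
((L(-3) + u) + 957*F(-1)) + 31732 = ((-517/74 - 4212) + 957*(-1 - 1)²) + 31732 = (-312205/74 + 957*(-2)²) + 31732 = (-312205/74 + 957*4) + 31732 = (-312205/74 + 3828) + 31732 = -28933/74 + 31732 = 2319235/74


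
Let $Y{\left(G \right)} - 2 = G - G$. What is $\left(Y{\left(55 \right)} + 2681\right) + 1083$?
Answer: $3766$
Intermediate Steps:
$Y{\left(G \right)} = 2$ ($Y{\left(G \right)} = 2 + \left(G - G\right) = 2 + 0 = 2$)
$\left(Y{\left(55 \right)} + 2681\right) + 1083 = \left(2 + 2681\right) + 1083 = 2683 + 1083 = 3766$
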